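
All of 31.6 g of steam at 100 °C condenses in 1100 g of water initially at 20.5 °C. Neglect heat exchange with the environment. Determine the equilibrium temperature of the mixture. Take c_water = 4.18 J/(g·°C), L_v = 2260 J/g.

T_f ≈ 37.8 °C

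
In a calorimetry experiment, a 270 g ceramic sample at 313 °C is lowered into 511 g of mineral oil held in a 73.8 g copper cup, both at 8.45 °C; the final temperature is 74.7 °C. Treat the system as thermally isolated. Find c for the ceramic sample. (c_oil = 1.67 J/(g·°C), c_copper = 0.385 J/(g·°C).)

c ≈ 0.908 J/(g·°C)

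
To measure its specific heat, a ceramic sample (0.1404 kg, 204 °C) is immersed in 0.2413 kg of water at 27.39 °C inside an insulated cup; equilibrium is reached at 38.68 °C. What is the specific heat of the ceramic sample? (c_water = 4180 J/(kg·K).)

c ≈ 491 J/(kg·K)

Heat lost by the ceramic sample = heat gained by the water:
0.1404×c×(204 − 38.68) = 0.2413×4180×(38.68 − 27.39)
23.21 c = 11387  ⇒  c ≈ 490.6 J/(kg·K)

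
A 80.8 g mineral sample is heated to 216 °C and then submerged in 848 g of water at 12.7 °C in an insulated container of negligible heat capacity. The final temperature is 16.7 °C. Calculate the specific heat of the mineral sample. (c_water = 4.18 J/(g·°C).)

c ≈ 0.88 J/(g·°C)

Heat lost by the mineral sample = heat gained by the water:
80.8·c·(216 − 16.7) = 848·4.18·(16.7 − 12.7)
16103 c = 14179  ⇒  c ≈ 0.8805 J/(g·°C)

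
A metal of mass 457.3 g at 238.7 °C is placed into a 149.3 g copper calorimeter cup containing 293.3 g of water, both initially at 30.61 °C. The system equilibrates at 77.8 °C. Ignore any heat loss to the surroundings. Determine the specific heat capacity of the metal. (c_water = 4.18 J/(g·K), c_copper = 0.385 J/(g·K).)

c ≈ 0.823 J/(g·K)

Taking heat into each body as positive, Σ m c ΔT = 0:
457.3×c×(77.8 − 238.7) + 293.3×4.18×(77.8 − 30.61) + 149.3×0.385×(77.8 − 30.61) = 0
-73580 c = -60567
c = -60567/-73580 ≈ 0.8232 J/(g·K)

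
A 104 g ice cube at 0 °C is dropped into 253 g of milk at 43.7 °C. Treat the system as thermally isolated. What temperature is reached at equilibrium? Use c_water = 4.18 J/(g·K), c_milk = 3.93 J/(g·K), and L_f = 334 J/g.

Setting the total heat transfer to zero:
latent heat to melt: 104×334 = 34736
  warm the meltwater: 434.72 T
  milk: 994.29(T − 43.7)
1429 T = 43450 − 34736 = 8714.5
T ≈ 6.10 °C — above 0 °C, consistent with complete melting.

T_f ≈ 6.1 °C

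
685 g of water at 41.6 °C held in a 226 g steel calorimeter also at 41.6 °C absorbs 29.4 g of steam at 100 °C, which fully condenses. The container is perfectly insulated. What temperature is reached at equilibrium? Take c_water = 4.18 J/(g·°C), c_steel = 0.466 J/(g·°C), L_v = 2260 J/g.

Setting the total heat transfer to zero:
latent heat released on condensation: 29.4·2260 = 66444; condensate cools 100→T: 29.4·4.18·(T − 100) = 122.89(T − 100); water warms: 685·4.18·(T − 41.6) = 2863.3(T − 41.6); steel cup: 226·0.466·(T − 41.6) = 105.32(T − 41.6)
3091.5 T = 66444 + 12289 + 123494 = 202228
T ≈ 65.41 °C — below 100 °C, confirming all the steam condensed.

T_f ≈ 65.4 °C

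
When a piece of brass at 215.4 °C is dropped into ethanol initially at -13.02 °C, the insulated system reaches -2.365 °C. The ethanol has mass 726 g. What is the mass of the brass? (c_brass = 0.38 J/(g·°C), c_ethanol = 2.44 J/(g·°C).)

Taking heat into each body as positive, Σ m c ΔT = 0:
m×0.38×(-2.365 − 215.4) + 726×2.44×(-2.365 − (-13.02)) = 0
-82.75 m = -18875
m = -18875/-82.75 ≈ 228.1 g

m ≈ 228 g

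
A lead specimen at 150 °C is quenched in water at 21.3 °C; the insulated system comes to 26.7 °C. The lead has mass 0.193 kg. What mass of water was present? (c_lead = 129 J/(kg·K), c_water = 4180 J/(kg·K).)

m ≈ 0.136 kg

Heat lost by the lead = heat gained by the water:
0.193×129×(150 − 26.7) = m×4180×(26.7 − 21.3)
22572 m = 3069.8  ⇒  m ≈ 0.136 kg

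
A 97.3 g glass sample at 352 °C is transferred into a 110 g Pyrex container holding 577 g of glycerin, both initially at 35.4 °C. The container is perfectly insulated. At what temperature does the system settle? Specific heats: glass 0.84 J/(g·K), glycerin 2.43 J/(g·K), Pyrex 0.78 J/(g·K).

T_f ≈ 51.9 °C

Taking heat into each body as positive, Σ m c ΔT = 0:
97.3×0.84×(T − 352) + 577×2.43×(T − 35.4) + 110×0.78×(T − 35.4) = 0
81.73(T − 352) + 1402.1(T − 35.4) + 85.8(T − 35.4) = 0
1569.6 T = 81442
T ≈ 51.89 °C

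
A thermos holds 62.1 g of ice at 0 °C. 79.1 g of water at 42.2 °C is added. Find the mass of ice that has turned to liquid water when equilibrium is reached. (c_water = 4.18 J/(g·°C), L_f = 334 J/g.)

m_melted ≈ 41.8 g

Cooling the water to 0 °C releases 79.1×4.18×42.2 = 13953 J.
To melt every bit of ice: 62.1×334 = 20741 J.
That's not enough to melt it all — equilibrium is at 0 °C with ice remaining.
Mass melted = 13953/334 ≈ 41.78 g.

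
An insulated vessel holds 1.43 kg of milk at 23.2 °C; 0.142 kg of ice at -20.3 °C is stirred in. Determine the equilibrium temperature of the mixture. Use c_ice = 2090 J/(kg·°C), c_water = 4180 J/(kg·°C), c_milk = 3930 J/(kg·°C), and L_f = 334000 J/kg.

T_f ≈ 12.4 °C

Setting the total heat transfer to zero:
warm ice to 0 °C: 0.142·2090·(0 − (-20.3)) = 6024.6
  melt ice: 0.142·334000 = 47428
  meltwater 0→T: 0.142·4180·T = 593.56 T
  milk cools: 1.43·3930·(T − 23.2) = 5619.9(T − 23.2)
6213.5 T = 130382 − 53453 = 76929
T ≈ 12.38 °C — above 0 °C, consistent with complete melting.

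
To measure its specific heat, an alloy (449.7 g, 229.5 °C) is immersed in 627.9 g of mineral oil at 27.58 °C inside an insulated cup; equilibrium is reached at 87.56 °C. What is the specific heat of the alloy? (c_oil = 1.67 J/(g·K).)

Energy conservation, ΣQ = 0:
449.7·c·(87.56 − 229.5) + 627.9·1.67·(87.56 − 27.58) = 0
-63830 c = -62895
c = -62895/-63830 ≈ 0.9853 J/(g·K)

c ≈ 0.985 J/(g·K)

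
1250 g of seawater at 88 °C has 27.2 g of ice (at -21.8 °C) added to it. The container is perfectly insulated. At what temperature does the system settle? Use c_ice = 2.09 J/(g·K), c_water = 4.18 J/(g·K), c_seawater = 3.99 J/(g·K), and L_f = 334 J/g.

T_f ≈ 84.0 °C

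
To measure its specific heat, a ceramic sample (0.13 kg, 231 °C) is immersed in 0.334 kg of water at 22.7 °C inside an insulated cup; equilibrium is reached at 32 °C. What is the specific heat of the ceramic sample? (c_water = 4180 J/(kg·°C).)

c ≈ 502 J/(kg·°C)

Let T be the final temperature. ΣQ_i = 0:
0.13·c·(32 − 231) + 0.334·4180·(32 − 22.7) = 0
-25.87 c = -12984
c = -12984/-25.87 ≈ 501.9 J/(kg·°C)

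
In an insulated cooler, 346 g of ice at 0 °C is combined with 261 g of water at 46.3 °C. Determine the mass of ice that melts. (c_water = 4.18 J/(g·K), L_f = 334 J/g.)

Cooling the water to 0 °C releases 261×4.18×46.3 = 50512 J.
To melt every bit of ice: 346×334 = 115564 J.
That's not enough to melt it all — equilibrium is at 0 °C with ice remaining.
m_melted×334 = 50512  ⇒  m_melted ≈ 151.2 g.

m_melted ≈ 151 g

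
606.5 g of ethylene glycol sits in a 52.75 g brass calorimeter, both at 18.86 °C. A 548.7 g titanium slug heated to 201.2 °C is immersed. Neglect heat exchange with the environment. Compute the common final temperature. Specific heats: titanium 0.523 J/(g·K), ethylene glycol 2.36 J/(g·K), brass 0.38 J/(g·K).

Heat gained plus heat lost sum to zero:
548.7×0.523×(T − 201.2) + 606.5×2.36×(T − 18.86) + 52.75×0.38×(T − 18.86) = 0
1738.4 T = 85112
T ≈ 48.96 °C

T_f ≈ 49.0 °C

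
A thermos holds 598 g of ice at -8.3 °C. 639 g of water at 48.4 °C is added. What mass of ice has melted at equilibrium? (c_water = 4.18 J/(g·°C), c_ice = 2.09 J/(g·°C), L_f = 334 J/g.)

Water can give up m c ΔT = 639×4.18×48.4 = 129277 J before reaching 0 °C.
Of that, 598×2.09×8.3 = 10374 J goes to bring the ice to 0 °C, leaving 118904 J.
Fully melting the ice requires m_ice L_f = 598×334 = 199732 J.
Since 118904 < 199732 J, not all the ice melts; equilibrium is at 0 °C.
Mass melted = 118904/334 ≈ 356 g.

m_melted ≈ 356 g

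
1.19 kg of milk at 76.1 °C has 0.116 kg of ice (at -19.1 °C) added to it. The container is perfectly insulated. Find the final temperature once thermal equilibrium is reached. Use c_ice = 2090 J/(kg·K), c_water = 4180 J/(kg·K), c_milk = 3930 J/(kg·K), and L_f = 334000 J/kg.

T_f ≈ 60.5 °C

Let T be the final temperature. ΣQ_i = 0:
warm ice to 0 °C: 0.116×2090×(0 − (-19.1)) = 4630.6
  latent heat to melt: 0.116×334000 = 38744
  warm the meltwater: 484.88 T
  milk: 4676.7(T − 76.1)
5161.6 T = 355897 − 43375 = 312522
T ≈ 60.55 °C — above 0 °C, consistent with complete melting.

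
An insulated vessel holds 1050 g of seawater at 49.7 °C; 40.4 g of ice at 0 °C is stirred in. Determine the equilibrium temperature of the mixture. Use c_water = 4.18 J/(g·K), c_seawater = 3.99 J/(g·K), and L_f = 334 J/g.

T_f ≈ 44.7 °C

Energy conservation, ΣQ = 0:
fusion: m_ice L_f = 40.4·334 = 13494; warm the meltwater: 168.87 T; seawater: 4189.5(T − 49.7)
4358.4 T = 208218 − 13494 = 194725
T ≈ 44.68 °C — above 0 °C, consistent with complete melting.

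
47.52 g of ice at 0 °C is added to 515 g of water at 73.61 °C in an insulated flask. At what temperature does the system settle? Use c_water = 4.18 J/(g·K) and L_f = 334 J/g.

Conservation of energy gives ΣQ = 0:
fusion: m_ice L_f = 47.52×334 = 15872
  meltwater 0→T: 47.52×4.18×T = 198.63 T
  water: 2152.7(T − 73.61)
2351.3 T = 158460 − 15872 = 142589
T ≈ 60.64 °C — above 0 °C, consistent with complete melting.

T_f ≈ 60.6 °C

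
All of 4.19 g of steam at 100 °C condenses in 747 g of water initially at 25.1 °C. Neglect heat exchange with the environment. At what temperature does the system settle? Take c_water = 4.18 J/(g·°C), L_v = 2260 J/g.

Energy conservation, ΣQ = 0:
condense steam: −4.19×2260 = −9469.4
  condensate cools 100→T: 4.19×4.18×(T − 100) = 17.51(T − 100)
  water warms: 747×4.18×(T − 25.1) = 3122.5(T − 25.1)
3140 T = 9469.4 + 1751.4 + 78374 = 89595
T ≈ 28.53 °C — below 100 °C, confirming all the steam condensed.

T_f ≈ 28.5 °C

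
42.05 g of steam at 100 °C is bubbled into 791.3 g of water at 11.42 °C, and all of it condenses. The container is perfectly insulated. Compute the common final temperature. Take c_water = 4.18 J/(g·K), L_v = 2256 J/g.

T_f ≈ 43.1 °C

Let T be the final temperature. ΣQ_i = 0:
condense steam: −42.05×2256 = −94865
  condensed water 100 °C→T: 175.77(T − 100)
  original water: 3307.6(T − 11.42)
3483.4 T = 94865 + 17577 + 37773 = 150215
T ≈ 43.12 °C (< 100 °C, so full condensation is consistent).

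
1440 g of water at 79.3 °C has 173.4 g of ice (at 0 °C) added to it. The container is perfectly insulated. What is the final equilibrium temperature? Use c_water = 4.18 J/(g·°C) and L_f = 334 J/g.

T_f ≈ 62.2 °C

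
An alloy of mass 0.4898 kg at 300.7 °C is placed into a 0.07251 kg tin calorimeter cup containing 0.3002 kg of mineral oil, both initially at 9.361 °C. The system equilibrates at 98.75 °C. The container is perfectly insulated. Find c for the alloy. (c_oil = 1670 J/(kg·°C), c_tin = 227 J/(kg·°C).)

Heat gained plus heat lost sum to zero:
0.4898×c×(98.75 − 300.7) + 0.3002×1670×(98.75 − 9.361) + 0.07251×227×(98.75 − 9.361) = 0
-98.92 c = -46285
c = -46285/-98.92 ≈ 467.9 J/(kg·°C)

c ≈ 468 J/(kg·°C)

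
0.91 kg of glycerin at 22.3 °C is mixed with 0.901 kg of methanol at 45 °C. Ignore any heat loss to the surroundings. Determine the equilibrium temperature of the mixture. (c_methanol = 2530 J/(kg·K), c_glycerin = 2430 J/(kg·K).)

T_f ≈ 33.8 °C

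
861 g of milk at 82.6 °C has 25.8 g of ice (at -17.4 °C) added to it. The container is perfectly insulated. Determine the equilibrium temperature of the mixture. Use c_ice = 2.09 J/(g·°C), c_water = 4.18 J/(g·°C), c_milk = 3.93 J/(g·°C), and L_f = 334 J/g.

T_f ≈ 77.3 °C

Energy balance with sensible and latent terms:
ice -17.4→0 °C: 25.8×2.09×17.4 = 938.24
  latent heat to melt: 25.8×334 = 8617.2
  meltwater 0→T: 25.8×4.18×T = 107.84 T
  milk cools: 861×3.93×(T − 82.6) = 3383.7(T − 82.6)
3491.6 T = 279496 − 9555.4 = 269941
T ≈ 77.31 °C (positive, so assuming full melt was valid).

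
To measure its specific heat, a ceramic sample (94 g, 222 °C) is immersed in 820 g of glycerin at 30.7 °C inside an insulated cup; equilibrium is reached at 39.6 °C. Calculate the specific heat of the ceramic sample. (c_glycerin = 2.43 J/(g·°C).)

c ≈ 1.03 J/(g·°C)

m_s c (T_s − T_f) = m_glycerin c_glycerin (T_f − T_0):
94×c×(222 − 39.6) = 820×2.43×(39.6 − 30.7)
17146 c = 17734  ⇒  c ≈ 1.034 J/(g·°C)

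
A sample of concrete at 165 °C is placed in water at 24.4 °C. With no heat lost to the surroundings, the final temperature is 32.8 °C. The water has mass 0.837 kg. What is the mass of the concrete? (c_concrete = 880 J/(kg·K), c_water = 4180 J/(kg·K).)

Heat gained plus heat lost sum to zero:
m×880×(32.8 − 165) + 0.837×4180×(32.8 − 24.4) = 0
-116336 m = -29389
m = -29389/-116336 ≈ 0.2526 kg

m ≈ 0.253 kg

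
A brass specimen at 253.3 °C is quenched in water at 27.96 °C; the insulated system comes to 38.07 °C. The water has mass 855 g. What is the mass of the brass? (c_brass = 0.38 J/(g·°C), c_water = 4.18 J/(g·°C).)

Taking heat into each body as positive, Σ m c ΔT = 0:
m·0.38·(38.07 − 253.3) + 855·4.18·(38.07 − 27.96) = 0
-81.79 m = -36132
m = -36132/-81.79 ≈ 441.8 g

m ≈ 442 g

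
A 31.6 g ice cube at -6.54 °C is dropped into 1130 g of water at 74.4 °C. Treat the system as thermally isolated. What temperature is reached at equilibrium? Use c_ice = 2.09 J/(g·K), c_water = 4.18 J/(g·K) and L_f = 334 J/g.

Setting the total heat transfer to zero:
ice -6.54→0 °C: 31.6·2.09·6.54 = 431.93; latent heat to melt: 31.6·334 = 10554; warm the meltwater: 132.09 T; water cools: 1130·4.18·(T − 74.4) = 4723.4(T − 74.4)
4855.5 T = 351421 − 10986 = 340435
T ≈ 70.11 °C (positive, so assuming full melt was valid).

T_f ≈ 70.1 °C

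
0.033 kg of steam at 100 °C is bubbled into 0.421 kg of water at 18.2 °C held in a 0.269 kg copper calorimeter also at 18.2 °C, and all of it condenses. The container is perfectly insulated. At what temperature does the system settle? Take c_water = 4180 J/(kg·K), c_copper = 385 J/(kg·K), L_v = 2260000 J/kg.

T_f ≈ 61.1 °C

Setting the total heat transfer to zero:
steam→water at 100 °C releases m L_v = 0.033×2260000 = 74580
  condensed water 100 °C→T: 137.94(T − 100)
  original water: 1759.8(T − 18.2)
  copper cup: 0.269×385×(T − 18.2) = 103.57(T − 18.2)
2001.3 T = 74580 + 13794 + 33913 = 122287
T ≈ 61.10 °C — below 100 °C, confirming all the steam condensed.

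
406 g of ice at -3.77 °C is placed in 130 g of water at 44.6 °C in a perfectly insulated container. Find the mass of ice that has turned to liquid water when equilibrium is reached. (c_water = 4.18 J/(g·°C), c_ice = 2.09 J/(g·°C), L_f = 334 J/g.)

Heat available from the water dropping to 0 °C: 130×4.18×44.6 = 24236 J.
Of that, 406×2.09×3.77 = 3199 J goes to bring the ice to 0 °C, leaving 21037 J.
To melt every bit of ice: 406×334 = 135604 J.
That's not enough to melt it all — equilibrium is at 0 °C with ice remaining.
Mass melted = 21037/334 ≈ 62.98 g.

m_melted ≈ 63 g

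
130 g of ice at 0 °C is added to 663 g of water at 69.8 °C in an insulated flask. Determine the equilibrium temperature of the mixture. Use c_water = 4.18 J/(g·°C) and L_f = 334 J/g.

Net heat exchanged in the isolated system is zero:
fusion: m_ice L_f = 130×334 = 43420
  meltwater 0→T: 130×4.18×T = 543.4 T
  water cools: 663×4.18×(T − 69.8) = 2771.3(T − 69.8)
3314.7 T = 193440 − 43420 = 150020
T ≈ 45.26 °C. Since T > 0 °C, the all-ice-melts assumption holds.

T_f ≈ 45.3 °C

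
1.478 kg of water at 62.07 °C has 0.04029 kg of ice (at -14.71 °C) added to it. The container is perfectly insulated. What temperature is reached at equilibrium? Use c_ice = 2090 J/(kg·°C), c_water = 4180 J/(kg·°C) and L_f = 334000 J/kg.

T_f ≈ 58.1 °C

Heat gained plus heat lost sum to zero:
warm ice to 0 °C: 0.04029·2090·(0 − (-14.71)) = 1238.7; melt ice: 0.04029·334000 = 13457; warm the meltwater: 168.41 T; water cools: 1.478·4180·(T − 62.07) = 6178(T − 62.07)
6346.5 T = 383471 − 14696 = 368775
T ≈ 58.11 °C — above 0 °C, consistent with complete melting.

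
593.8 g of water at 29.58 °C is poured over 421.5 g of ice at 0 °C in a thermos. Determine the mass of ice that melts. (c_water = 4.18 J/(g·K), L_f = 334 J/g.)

m_melted ≈ 220 g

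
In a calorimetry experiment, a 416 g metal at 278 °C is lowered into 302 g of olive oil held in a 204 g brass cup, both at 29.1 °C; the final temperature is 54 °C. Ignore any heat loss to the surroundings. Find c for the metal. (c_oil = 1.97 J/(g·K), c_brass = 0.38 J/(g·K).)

Conservation of energy gives ΣQ = 0:
416·c·(54 − 278) + 302·1.97·(54 − 29.1) + 204·0.38·(54 − 29.1) = 0
-93184 c = -16744
c = -16744/-93184 ≈ 0.1797 J/(g·K)

c ≈ 0.18 J/(g·K)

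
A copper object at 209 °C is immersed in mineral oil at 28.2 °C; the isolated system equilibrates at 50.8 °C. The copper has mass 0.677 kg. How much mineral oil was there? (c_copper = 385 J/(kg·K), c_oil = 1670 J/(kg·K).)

m ≈ 1.09 kg

Setting the total heat transfer to zero:
0.677×385×(50.8 − 209) + m×1670×(50.8 − 28.2) = 0
37742 m = 41234
m = 41234/37742 ≈ 1.093 kg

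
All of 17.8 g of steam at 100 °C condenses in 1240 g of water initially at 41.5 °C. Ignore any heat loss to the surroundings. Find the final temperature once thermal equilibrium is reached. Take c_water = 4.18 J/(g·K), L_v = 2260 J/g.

T_f ≈ 50.0 °C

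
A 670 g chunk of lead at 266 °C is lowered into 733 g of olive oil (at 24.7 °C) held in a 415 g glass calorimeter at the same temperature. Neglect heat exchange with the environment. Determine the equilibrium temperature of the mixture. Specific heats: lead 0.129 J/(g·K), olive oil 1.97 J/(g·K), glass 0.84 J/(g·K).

T_f ≈ 35.8 °C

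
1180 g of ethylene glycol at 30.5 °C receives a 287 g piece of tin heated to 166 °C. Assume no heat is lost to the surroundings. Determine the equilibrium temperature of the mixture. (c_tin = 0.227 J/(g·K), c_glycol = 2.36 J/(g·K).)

T_f ≈ 33.6 °C

Setting the total heat transfer to zero:
287·0.227·(T − 166) + 1180·2.36·(T − 30.5) = 0
65.15(T − 166) + 2784.8(T − 30.5) = 0
2849.9 T = 95751
T = 95751 / 2849.9 = 33.6 °C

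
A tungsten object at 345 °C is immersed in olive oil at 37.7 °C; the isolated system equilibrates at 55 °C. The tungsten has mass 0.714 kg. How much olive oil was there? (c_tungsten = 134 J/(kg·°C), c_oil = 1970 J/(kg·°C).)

m ≈ 0.814 kg

Heat lost by the tungsten = heat gained by the oil:
0.714×134×(345 − 55) = m×1970×(55 − 37.7)
34081 m = 27746  ⇒  m ≈ 0.8141 kg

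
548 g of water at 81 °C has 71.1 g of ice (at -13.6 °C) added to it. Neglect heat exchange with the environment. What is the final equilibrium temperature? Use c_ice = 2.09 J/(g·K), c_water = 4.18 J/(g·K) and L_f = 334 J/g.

Taking heat into each body as positive, Σ m c ΔT = 0:
ice -13.6→0 °C: 71.1×2.09×13.6 = 2020.9
  latent heat to melt: 71.1×334 = 23747
  warm the meltwater: 297.2 T
  water: 2290.6(T − 81)
2587.8 T = 185542 − 25768 = 159773
T ≈ 61.74 °C — above 0 °C, consistent with complete melting.

T_f ≈ 61.7 °C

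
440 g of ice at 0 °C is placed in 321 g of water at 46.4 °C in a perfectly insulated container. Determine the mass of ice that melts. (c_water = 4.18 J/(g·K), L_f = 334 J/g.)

m_melted ≈ 186 g

Water can give up m c ΔT = 321×4.18×46.4 = 62259 J before reaching 0 °C.
Melting all 440 g of ice would need 440×334 = 146960 J.
Since 62259 < 146960 J, not all the ice melts; equilibrium is at 0 °C.
Mass melted = 62259/334 ≈ 186.4 g.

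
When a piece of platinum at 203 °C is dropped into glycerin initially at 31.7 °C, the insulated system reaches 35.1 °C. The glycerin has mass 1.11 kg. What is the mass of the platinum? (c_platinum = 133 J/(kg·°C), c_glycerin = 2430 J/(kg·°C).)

Energy conservation, ΣQ = 0:
m·133·(35.1 − 203) + 1.11·2430·(35.1 − 31.7) = 0
-22331 m = -9170.8
m = -9170.8/-22331 ≈ 0.4107 kg

m ≈ 0.411 kg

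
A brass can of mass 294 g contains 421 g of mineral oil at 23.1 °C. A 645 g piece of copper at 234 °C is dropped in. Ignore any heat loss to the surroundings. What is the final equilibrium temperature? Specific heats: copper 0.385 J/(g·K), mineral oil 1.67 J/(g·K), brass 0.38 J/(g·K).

T_f ≈ 72.4 °C

Let T be the final temperature. ΣQ_i = 0:
645*0.385*(T − 234) + 421*1.67*(T − 23.1) + 294*0.38*(T − 23.1) = 0
(248.33 + 703.07 + 111.72) T = 248.33*234 + 703.07*23.1 + 111.72*23.1
T = 76930 / 1063.1 = 72.4 °C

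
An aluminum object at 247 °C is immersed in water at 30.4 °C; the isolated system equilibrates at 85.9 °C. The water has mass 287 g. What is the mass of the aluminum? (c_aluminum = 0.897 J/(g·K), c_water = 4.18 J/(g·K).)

m ≈ 461 g

Heat gained plus heat lost sum to zero:
m×0.897×(85.9 − 247) + 287×4.18×(85.9 − 30.4) = 0
-144.51 m = -66581
m = -66581/-144.51 ≈ 460.7 g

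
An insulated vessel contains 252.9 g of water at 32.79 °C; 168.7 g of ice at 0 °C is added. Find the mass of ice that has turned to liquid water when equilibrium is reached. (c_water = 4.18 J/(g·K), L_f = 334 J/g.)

m_melted ≈ 104 g

Heat available from the water dropping to 0 °C: 252.9×4.18×32.79 = 34663 J.
Fully melting the ice requires m_ice L_f = 168.7×334 = 56346 J.
34663 J < 56346 J, so only part of the ice melts and the system sits at 0 °C.
Mass melted = 34663/334 ≈ 103.8 g.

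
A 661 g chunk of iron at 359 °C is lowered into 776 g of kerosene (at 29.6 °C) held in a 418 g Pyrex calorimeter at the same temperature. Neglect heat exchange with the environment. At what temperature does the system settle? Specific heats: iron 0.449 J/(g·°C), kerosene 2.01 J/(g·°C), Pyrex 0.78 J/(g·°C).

T_f ≈ 74.4 °C

Net heat exchanged in the isolated system is zero:
661*0.449*(T − 359) + 776*2.01*(T − 29.6) + 418*0.78*(T − 29.6) = 0
296.79(T − 359) + 1559.8(T − 29.6) + 326.04(T − 29.6) = 0
(296.79 + 1559.8 + 326.04) T = 296.79*359 + 1559.8*29.6 + 326.04*29.6
T = 162367 / 2182.6 = 74.4 °C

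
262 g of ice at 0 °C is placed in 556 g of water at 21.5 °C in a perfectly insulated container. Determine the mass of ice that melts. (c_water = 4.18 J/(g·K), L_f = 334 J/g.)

m_melted ≈ 150 g

Cooling the water to 0 °C releases 556·4.18·21.5 = 49968 J.
To melt every bit of ice: 262·334 = 87508 J.
49968 J < 87508 J, so only part of the ice melts and the system sits at 0 °C.
m_melt = 49968 / L_f = 149.6 g.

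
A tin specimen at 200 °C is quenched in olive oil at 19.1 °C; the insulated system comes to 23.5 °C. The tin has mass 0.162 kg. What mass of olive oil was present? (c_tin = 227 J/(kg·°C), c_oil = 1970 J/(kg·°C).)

Heat lost by the tin = heat gained by the oil:
0.162·227·(200 − 23.5) = m·1970·(23.5 − 19.1)
8668 m = 6490.6  ⇒  m ≈ 0.7488 kg

m ≈ 0.749 kg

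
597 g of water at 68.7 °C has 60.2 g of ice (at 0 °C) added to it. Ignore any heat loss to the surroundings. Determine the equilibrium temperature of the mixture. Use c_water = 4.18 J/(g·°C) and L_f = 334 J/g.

T_f ≈ 55.1 °C

Sum of m c ΔT and latent-heat terms is zero:
melt ice: 60.2×334 = 20107; warm the meltwater: 251.64 T; water: 2495.5(T − 68.7)
2747.1 T = 171438 − 20107 = 151331
T ≈ 55.09 °C (positive, so assuming full melt was valid).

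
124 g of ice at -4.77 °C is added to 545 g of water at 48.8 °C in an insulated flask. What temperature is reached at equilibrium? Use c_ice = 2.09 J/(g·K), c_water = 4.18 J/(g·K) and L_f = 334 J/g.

T_f ≈ 24.5 °C

Taking heat into each body as positive, Σ m c ΔT = 0:
ice -4.77→0 °C: 124·2.09·4.77 = 1236.2
  fusion: m_ice L_f = 124·334 = 41416
  meltwater 0→T: 124·4.18·T = 518.32 T
  water: 2278.1(T − 48.8)
2796.4 T = 111171 − 42652 = 68519
T ≈ 24.50 °C. Since T > 0 °C, the all-ice-melts assumption holds.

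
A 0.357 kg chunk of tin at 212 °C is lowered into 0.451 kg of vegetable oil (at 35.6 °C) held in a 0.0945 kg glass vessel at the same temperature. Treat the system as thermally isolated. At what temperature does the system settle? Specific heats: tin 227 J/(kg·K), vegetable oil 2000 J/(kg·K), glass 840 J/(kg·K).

T_f ≈ 49.1 °C

Net heat exchanged in the isolated system is zero:
0.357*227*(T − 212) + 0.451*2000*(T − 35.6) + 0.0945*840*(T − 35.6) = 0
81.04(T − 212) + 902(T − 35.6) + 79.38(T − 35.6) = 0
(81.04 + 902 + 79.38) T = 81.04*212 + 902*35.6 + 79.38*35.6
T = 52117 / 1062.4 = 49.1 °C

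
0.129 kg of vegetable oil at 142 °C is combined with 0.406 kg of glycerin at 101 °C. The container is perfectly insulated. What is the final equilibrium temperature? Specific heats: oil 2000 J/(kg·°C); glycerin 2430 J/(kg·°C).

T_f ≈ 109.5 °C

With ΣQ=0 the equilibrium temperature is the m·c-weighted mean:
T_f = (258×142 + 986.58×101) / (258 + 986.58)
    = 136281 / 1244.6 ≈ 109.50 °C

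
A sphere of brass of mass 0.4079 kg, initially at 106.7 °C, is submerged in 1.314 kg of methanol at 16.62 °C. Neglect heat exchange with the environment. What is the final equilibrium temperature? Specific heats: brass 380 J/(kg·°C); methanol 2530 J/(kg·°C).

Let T be the final temperature. ΣQ_i = 0:
0.4079*380*(T − 106.7) + 1.314*2530*(T − 16.62) = 0
(155 + 3324.4) T = 155*106.7 + 3324.4*16.62
T ≈ 20.63 °C

T_f ≈ 20.6 °C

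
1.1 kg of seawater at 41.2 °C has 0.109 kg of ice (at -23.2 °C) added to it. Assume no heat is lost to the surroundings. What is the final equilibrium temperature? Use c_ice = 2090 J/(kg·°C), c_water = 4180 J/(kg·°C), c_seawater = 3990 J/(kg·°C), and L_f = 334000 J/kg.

Net heat exchanged in the isolated system is zero:
warm ice to 0 °C: 0.109×2090×(0 − (-23.2)) = 5285.2; melt ice: 0.109×334000 = 36406; warm the meltwater: 455.62 T; seawater cools: 1.1×3990×(T − 41.2) = 4389(T − 41.2)
4844.6 T = 180827 − 41691 = 139136
T ≈ 28.72 °C — above 0 °C, consistent with complete melting.

T_f ≈ 28.7 °C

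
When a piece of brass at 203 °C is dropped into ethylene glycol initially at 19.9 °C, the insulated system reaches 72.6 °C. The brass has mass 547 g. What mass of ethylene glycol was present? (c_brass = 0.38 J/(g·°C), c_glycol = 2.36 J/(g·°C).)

m ≈ 218 g

|Q_brass| = |Q_glycol|:
547·0.38·(203 − 72.6) = m·2.36·(72.6 − 19.9)
124.37 m = 27105  ⇒  m ≈ 217.9 g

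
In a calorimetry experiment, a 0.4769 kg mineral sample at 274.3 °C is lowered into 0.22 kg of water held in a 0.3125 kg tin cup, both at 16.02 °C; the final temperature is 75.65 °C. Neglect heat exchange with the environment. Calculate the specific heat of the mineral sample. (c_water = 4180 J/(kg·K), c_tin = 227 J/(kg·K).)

c ≈ 623 J/(kg·K)

Setting the total heat transfer to zero:
0.4769·c·(75.65 − 274.3) + 0.22·4180·(75.65 − 16.02) + 0.3125·227·(75.65 − 16.02) = 0
-94.74 c = -59066
c = -59066/-94.74 ≈ 623.5 J/(kg·K)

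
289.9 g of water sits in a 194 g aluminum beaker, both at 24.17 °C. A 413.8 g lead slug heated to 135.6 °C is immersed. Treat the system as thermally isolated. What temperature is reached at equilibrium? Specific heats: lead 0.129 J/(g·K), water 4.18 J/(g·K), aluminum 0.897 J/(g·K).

T_f ≈ 28.3 °C

Heat gained plus heat lost sum to zero:
413.8×0.129×(T − 135.6) + 289.9×4.18×(T − 24.17) + 194×0.897×(T − 24.17) = 0
(53.38 + 1211.8 + 174.02) T = 53.38×135.6 + 1211.8×24.17 + 174.02×24.17
T = 40733 / 1439.2 = 28.3 °C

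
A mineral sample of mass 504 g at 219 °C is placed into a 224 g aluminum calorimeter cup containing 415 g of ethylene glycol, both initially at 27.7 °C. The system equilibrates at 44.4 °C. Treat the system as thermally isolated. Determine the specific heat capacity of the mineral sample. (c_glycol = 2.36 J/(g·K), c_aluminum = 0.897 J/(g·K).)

c ≈ 0.224 J/(g·K)

Energy conservation, ΣQ = 0:
504·c·(44.4 − 219) + 415·2.36·(44.4 − 27.7) + 224·0.897·(44.4 − 27.7) = 0
-87998 c = -19711
c = -19711/-87998 ≈ 0.224 J/(g·K)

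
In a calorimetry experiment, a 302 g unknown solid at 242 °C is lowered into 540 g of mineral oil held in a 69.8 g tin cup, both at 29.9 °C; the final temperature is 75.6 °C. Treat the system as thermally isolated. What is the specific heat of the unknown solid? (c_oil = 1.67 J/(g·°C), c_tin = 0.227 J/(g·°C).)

Let T be the final temperature. ΣQ_i = 0:
302·c·(75.6 − 242) + 540·1.67·(75.6 − 29.9) + 69.8·0.227·(75.6 − 29.9) = 0
-50253 c = -41936
c = -41936/-50253 ≈ 0.8345 J/(g·°C)

c ≈ 0.835 J/(g·°C)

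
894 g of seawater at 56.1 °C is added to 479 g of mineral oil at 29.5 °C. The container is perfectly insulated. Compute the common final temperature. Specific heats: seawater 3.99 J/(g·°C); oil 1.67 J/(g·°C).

With ΣQ=0 the equilibrium temperature is the m·c-weighted mean:
T_f = (3567.1*56.1 + 799.93*29.5) / (3567.1 + 799.93)
    = 223710 / 4367 ≈ 51.23 °C

T_f ≈ 51.2 °C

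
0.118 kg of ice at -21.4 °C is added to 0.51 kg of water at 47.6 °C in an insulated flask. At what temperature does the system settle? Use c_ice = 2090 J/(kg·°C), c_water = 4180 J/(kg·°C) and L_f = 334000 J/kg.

Energy conservation, ΣQ = 0:
ice -21.4→0 °C: 0.118·2090·21.4 = 5277.7; latent heat to melt: 0.118·334000 = 39412; meltwater 0→T: 0.118·4180·T = 493.24 T; water cools: 0.51·4180·(T − 47.6) = 2131.8(T − 47.6)
2625 T = 101474 − 44690 = 56784
T ≈ 21.63 °C — above 0 °C, consistent with complete melting.

T_f ≈ 21.6 °C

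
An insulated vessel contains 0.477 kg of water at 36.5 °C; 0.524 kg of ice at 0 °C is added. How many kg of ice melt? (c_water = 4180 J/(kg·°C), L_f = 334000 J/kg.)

m_melted ≈ 0.218 kg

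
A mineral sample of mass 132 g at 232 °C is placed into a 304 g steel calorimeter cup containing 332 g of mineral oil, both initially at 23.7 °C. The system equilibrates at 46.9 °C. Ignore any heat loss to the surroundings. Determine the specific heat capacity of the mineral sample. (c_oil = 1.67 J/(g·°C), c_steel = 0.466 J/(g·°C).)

Taking heat into each body as positive, Σ m c ΔT = 0:
132·c·(46.9 − 232) + 332·1.67·(46.9 − 23.7) + 304·0.466·(46.9 − 23.7) = 0
-24433 c = -16150
c = -16150/-24433 ≈ 0.661 J/(g·°C)

c ≈ 0.661 J/(g·°C)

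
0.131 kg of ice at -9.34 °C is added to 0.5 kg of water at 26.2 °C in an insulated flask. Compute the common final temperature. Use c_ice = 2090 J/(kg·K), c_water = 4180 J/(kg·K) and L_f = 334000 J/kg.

Taking heat into each body as positive, Σ m c ΔT = 0:
ice -9.34→0 °C: 0.131·2090·9.34 = 2557.2
  fusion: m_ice L_f = 0.131·334000 = 43754
  meltwater 0→T: 0.131·4180·T = 547.58 T
  water cools: 0.5·4180·(T − 26.2) = 2090(T − 26.2)
2637.6 T = 54758 − 46311 = 8446.8
T ≈ 3.20 °C — above 0 °C, consistent with complete melting.

T_f ≈ 3.2 °C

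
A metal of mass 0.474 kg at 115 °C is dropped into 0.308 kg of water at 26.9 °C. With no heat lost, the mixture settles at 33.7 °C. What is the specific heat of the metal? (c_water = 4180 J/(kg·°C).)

c ≈ 227 J/(kg·°C)

m_s c (T_s − T_f) = m_water c_water (T_f − T_0):
0.474×c×(115 − 33.7) = 0.308×4180×(33.7 − 26.9)
38.54 c = 8754.6  ⇒  c ≈ 227.2 J/(kg·°C)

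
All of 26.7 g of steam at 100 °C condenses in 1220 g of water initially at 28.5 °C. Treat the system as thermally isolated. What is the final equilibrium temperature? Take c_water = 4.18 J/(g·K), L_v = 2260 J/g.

T_f ≈ 41.6 °C

Energy conservation, ΣQ = 0:
steam→water at 100 °C releases m L_v = 26.7·2260 = 60342
  condensed water 100 °C→T: 111.61(T − 100)
  original water: 5099.6(T − 28.5)
5211.2 T = 60342 + 11161 + 145339 = 216841
T ≈ 41.61 °C (< 100 °C, so full condensation is consistent).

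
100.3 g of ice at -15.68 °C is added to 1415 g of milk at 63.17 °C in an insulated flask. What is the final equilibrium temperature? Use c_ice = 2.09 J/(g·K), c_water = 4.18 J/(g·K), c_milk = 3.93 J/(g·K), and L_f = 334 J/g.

Taking heat into each body as positive, Σ m c ΔT = 0:
ice -15.68→0 °C: 100.3×2.09×15.68 = 3287; fusion: m_ice L_f = 100.3×334 = 33500; warm the meltwater: 419.25 T; milk: 5560.9(T − 63.17)
5980.2 T = 351285 − 36787 = 314498
T ≈ 52.59 °C. Since T > 0 °C, the all-ice-melts assumption holds.

T_f ≈ 52.6 °C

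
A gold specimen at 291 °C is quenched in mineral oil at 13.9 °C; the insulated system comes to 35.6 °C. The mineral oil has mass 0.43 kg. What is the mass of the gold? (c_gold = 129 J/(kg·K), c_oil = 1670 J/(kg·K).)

m ≈ 0.473 kg

Net heat exchanged in the isolated system is zero:
m·129·(35.6 − 291) + 0.43·1670·(35.6 − 13.9) = 0
-32947 m = -15583
m = -15583/-32947 ≈ 0.473 kg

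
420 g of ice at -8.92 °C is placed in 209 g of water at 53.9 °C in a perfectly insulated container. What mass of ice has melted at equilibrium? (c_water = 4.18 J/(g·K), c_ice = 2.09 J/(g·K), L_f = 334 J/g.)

Water can give up m c ΔT = 209·4.18·53.9 = 47088 J before reaching 0 °C.
Of that, 420·2.09·8.92 = 7830 J goes to bring the ice to 0 °C, leaving 39258 J.
Melting all 420 g of ice would need 420·334 = 140280 J.
39258 J < 140280 J, so only part of the ice melts and the system sits at 0 °C.
m_melted·334 = 39258  ⇒  m_melted ≈ 117.5 g.

m_melted ≈ 118 g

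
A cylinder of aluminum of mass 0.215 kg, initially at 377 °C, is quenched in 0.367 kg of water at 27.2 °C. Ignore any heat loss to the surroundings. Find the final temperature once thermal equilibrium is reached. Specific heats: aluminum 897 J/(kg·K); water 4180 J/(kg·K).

T_f ≈ 66.3 °C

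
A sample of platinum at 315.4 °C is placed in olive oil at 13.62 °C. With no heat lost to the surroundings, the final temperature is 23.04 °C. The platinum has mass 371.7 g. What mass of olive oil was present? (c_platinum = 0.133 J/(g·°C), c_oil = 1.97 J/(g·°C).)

Energy conservation, ΣQ = 0:
371.7·0.133·(23.04 − 315.4) + m·1.97·(23.04 − 13.62) = 0
18.56 m = 14453
m = 14453/18.56 ≈ 778.8 g

m ≈ 779 g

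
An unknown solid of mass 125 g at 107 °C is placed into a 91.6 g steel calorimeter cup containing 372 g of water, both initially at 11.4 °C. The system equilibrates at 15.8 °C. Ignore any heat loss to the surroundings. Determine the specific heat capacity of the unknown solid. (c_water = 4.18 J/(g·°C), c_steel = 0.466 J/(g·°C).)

c ≈ 0.617 J/(g·°C)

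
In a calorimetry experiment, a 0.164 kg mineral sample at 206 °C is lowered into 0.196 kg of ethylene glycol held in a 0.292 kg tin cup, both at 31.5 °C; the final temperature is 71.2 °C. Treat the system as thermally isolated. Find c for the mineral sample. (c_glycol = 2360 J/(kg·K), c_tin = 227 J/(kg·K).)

c ≈ 950 J/(kg·K)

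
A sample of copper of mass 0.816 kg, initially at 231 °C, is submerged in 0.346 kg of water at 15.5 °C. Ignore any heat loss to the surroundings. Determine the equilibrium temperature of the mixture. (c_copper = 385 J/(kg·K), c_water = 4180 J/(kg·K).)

T_f ≈ 54.0 °C

|Q_copper| = |Q_water|:
0.816*385*(231 − T) = 0.346*4180*(T − 15.5)
314.16(231 − T) = 1446.3(T − 15.5)
1760.4 T = 94988  ⇒  T ≈ 53.96 °C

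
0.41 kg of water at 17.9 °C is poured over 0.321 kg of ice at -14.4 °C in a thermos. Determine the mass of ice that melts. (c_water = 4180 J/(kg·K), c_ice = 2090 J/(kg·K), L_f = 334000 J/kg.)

Water can give up m c ΔT = 0.41×4180×17.9 = 30677 J before reaching 0 °C.
Of that, 0.321×2090×14.4 = 9660.8 J goes to bring the ice to 0 °C, leaving 21016 J.
Fully melting the ice requires m_ice L_f = 0.321×334000 = 107214 J.
That's not enough to melt it all — equilibrium is at 0 °C with ice remaining.
m_melted×334000 = 21016  ⇒  m_melted ≈ 0.06292 kg.

m_melted ≈ 0.0629 kg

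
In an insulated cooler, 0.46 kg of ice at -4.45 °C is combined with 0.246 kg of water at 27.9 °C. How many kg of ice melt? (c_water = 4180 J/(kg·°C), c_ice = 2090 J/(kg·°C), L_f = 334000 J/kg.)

Water can give up m c ΔT = 0.246×4180×27.9 = 28689 J before reaching 0 °C.
Of that, 0.46×2090×4.45 = 4278.2 J goes to bring the ice to 0 °C, leaving 24411 J.
Fully melting the ice requires m_ice L_f = 0.46×334000 = 153640 J.
That's not enough to melt it all — equilibrium is at 0 °C with ice remaining.
Mass melted = 24411/334000 ≈ 0.07309 kg.

m_melted ≈ 0.0731 kg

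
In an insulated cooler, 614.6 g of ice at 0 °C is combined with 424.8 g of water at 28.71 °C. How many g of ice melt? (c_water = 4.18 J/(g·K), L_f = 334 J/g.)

m_melted ≈ 153 g

Heat available from the water dropping to 0 °C: 424.8×4.18×28.71 = 50979 J.
Fully melting the ice requires m_ice L_f = 614.6×334 = 205276 J.
Since 50979 < 205276 J, not all the ice melts; equilibrium is at 0 °C.
m_melted×334 = 50979  ⇒  m_melted ≈ 152.6 g.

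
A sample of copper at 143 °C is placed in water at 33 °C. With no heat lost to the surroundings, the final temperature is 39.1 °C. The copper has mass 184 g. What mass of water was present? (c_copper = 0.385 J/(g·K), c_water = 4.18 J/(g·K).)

Heat lost by the copper = heat gained by the water:
184×0.385×(143 − 39.1) = m×4.18×(39.1 − 33)
25.5 m = 7360.3  ⇒  m ≈ 288.7 g

m ≈ 289 g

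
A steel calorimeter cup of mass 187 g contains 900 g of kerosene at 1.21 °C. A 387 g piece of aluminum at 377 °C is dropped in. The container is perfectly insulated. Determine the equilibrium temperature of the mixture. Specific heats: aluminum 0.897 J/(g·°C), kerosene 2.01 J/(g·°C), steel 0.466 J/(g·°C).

T_f ≈ 59.4 °C

Net heat exchanged in the isolated system is zero:
387×0.897×(T − 377) + 900×2.01×(T − 1.21) + 187×0.466×(T − 1.21) = 0
347.14(T − 377) + 1809(T − 1.21) + 87.14(T − 1.21) = 0
(347.14 + 1809 + 87.14) T = 347.14×377 + 1809×1.21 + 87.14×1.21
T = 133166/2243.3 ≈ 59.36 °C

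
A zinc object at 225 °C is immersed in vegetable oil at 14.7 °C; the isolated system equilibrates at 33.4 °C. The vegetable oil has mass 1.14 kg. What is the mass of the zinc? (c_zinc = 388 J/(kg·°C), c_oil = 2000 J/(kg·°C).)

Let T be the final temperature. ΣQ_i = 0:
m×388×(33.4 − 225) + 1.14×2000×(33.4 − 14.7) = 0
-74341 m = -42636
m = -42636/-74341 ≈ 0.5735 kg

m ≈ 0.574 kg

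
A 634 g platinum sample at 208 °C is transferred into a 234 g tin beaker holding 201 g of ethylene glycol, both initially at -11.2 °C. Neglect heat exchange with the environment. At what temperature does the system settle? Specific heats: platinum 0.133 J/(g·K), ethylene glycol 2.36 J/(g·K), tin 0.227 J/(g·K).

T_f ≈ 19.0 °C

Heat gained plus heat lost sum to zero:
634·0.133·(T − 208) + 201·2.36·(T − (-11.2)) + 234·0.227·(T − (-11.2)) = 0
(84.32 + 474.36 + 53.12) T = 84.32·208 + 474.36·(-11.2) + 53.12·(-11.2)
T = 11631/611.8 ≈ 19.01 °C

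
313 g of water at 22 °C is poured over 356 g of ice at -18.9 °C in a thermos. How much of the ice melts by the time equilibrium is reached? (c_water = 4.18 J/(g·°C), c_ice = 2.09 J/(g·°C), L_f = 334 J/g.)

m_melted ≈ 44.1 g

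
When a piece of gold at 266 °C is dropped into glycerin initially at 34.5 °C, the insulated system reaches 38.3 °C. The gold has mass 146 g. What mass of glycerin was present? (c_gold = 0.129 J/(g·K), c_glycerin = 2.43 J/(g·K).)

Setting the total heat transfer to zero:
146×0.129×(38.3 − 266) + m×2.43×(38.3 − 34.5) = 0
9.234 m = 4288.5
m = 4288.5/9.234 ≈ 464.4 g

m ≈ 464 g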